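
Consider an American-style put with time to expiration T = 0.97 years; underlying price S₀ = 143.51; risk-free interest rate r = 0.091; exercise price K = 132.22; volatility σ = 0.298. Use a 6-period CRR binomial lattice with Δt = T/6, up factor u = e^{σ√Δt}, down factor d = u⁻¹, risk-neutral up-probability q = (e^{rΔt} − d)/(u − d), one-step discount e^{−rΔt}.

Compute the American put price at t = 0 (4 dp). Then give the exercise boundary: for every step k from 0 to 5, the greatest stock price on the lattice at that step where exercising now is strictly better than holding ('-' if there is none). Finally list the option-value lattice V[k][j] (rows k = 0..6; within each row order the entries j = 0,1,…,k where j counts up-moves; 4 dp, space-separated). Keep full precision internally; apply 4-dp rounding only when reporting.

price = 7.5900
boundary = - - - 100.1778 88.8658 100.1778
tree:
7.5900
12.7204 3.2843
20.6132 6.1255 0.8742
32.0422 11.1246 1.8946 0.0000
43.3542 19.4475 4.1064 0.0000 0.0000
53.3888 32.0422 8.9002 0.0000 0.0000 0.0000
62.2904 43.3542 19.2902 0.0000 0.0000 0.0000 0.0000

Δt=0.16167, u=1.12729, d=0.88708, q=0.53178, disc=e^(-rΔt)=0.98540
k=6 terminal: V=max(K-S,0) → 62.2904 43.3542 19.2902 0.0000 0.0000 0.0000 0.0000
k=5: j=0 S=78.8312 intr=53.3888 cont=51.4579 V=53.3888[EX]; j=1 S=100.1778 intr=32.0422 cont=30.1112 V=32.0422[EX]; j=2 S=127.3050 intr=4.9150 cont=8.9002 V=8.9002[hold]; j=3 S=161.7778 intr=0.0000 cont=0.0000 V=0.0000[hold]; j=4 S=205.5856 intr=0.0000 cont=0.0000 V=0.0000[hold]; j=5 S=261.2560 intr=0.0000 cont=0.0000 V=0.0000[hold]  S*(5)=100.1778
k=4: j=0 S=88.8658 intr=43.3542 cont=41.4232 V=43.3542[EX]; j=1 S=112.9298 intr=19.2902 cont=19.4475 V=19.4475[hold]; j=2 S=143.5100 intr=0.0000 cont=4.1064 V=4.1064[hold]; j=3 S=182.3710 intr=0.0000 cont=0.0000 V=0.0000[hold]; j=4 S=231.7552 intr=0.0000 cont=0.0000 V=0.0000[hold]  S*(4)=88.8658
k=3: j=0 S=100.1778 intr=32.0422 cont=30.1937 V=32.0422[EX]; j=1 S=127.3050 intr=4.9150 cont=11.1246 V=11.1246[hold]; j=2 S=161.7778 intr=0.0000 cont=1.8946 V=1.8946[hold]; j=3 S=205.5856 intr=0.0000 cont=0.0000 V=0.0000[hold]  S*(3)=100.1778
k=2: j=0 S=112.9298 intr=19.2902 cont=20.6132 V=20.6132[hold]; j=1 S=143.5100 intr=0.0000 cont=6.1255 V=6.1255[hold]; j=2 S=182.3710 intr=0.0000 cont=0.8742 V=0.8742[hold]  S*(2)=-
k=1: j=0 S=127.3050 intr=4.9150 cont=12.7204 V=12.7204[hold]; j=1 S=161.7778 intr=0.0000 cont=3.2843 V=3.2843[hold]  S*(1)=-
k=0: j=0 S=143.5100 intr=0.0000 cont=7.5900 V=7.5900[hold]  S*(0)=-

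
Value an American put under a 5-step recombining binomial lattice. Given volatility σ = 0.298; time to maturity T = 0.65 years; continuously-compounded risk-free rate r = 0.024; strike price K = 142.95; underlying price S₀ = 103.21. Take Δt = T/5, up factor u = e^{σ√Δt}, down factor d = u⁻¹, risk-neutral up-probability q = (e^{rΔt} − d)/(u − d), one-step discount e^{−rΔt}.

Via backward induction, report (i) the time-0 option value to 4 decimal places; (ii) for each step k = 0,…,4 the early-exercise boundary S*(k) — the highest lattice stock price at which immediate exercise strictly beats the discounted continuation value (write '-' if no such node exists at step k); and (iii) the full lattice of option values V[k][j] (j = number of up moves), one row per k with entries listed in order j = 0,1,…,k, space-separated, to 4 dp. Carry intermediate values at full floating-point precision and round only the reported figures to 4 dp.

price = 39.8113
boundary = - 92.6955 103.2100 114.9171 127.9522
tree:
39.8113
50.2545 29.0954
59.6978 39.7400 18.0994
68.1790 50.2545 28.0329 7.7800
75.7963 59.6978 39.7400 14.9978 0.2473
82.6375 68.1790 50.2545 28.0329 0.4842 0.0000

Δt=0.13000, u=1.11343, d=0.89813, q=0.48768, disc=e^(-rΔt)=0.99688
k=5 terminal: V=max(K-S,0) → 82.6375 68.1790 50.2545 28.0329 0.4842 0.0000
k=4: j=0 S=67.1537 intr=75.7963 cont=75.3510 V=75.7963[EX]; j=1 S=83.2522 intr=59.6978 cont=59.2525 V=59.6978[EX]; j=2 S=103.2100 intr=39.7400 cont=39.2947 V=39.7400[EX]; j=3 S=127.9522 intr=14.9978 cont=14.5525 V=14.9978[EX]; j=4 S=158.6257 intr=0.0000 cont=0.2473 V=0.2473[hold]  S*(4)=127.9522
k=3: j=0 S=74.7710 intr=68.1790 cont=67.7337 V=68.1790[EX]; j=1 S=92.6955 intr=50.2545 cont=49.8092 V=50.2545[EX]; j=2 S=114.9171 intr=28.0329 cont=27.5876 V=28.0329[EX]; j=3 S=142.4658 intr=0.4842 cont=7.7800 V=7.7800[hold]  S*(3)=114.9171
k=2: j=0 S=83.2522 intr=59.6978 cont=59.2525 V=59.6978[EX]; j=1 S=103.2100 intr=39.7400 cont=39.2947 V=39.7400[EX]; j=2 S=127.9522 intr=14.9978 cont=18.0994 V=18.0994[hold]  S*(2)=103.2100
k=1: j=0 S=92.6955 intr=50.2545 cont=49.8092 V=50.2545[EX]; j=1 S=114.9171 intr=28.0329 cont=29.0954 V=29.0954[hold]  S*(1)=92.6955
k=0: j=0 S=103.2100 intr=39.7400 cont=39.8113 V=39.8113[hold]  S*(0)=-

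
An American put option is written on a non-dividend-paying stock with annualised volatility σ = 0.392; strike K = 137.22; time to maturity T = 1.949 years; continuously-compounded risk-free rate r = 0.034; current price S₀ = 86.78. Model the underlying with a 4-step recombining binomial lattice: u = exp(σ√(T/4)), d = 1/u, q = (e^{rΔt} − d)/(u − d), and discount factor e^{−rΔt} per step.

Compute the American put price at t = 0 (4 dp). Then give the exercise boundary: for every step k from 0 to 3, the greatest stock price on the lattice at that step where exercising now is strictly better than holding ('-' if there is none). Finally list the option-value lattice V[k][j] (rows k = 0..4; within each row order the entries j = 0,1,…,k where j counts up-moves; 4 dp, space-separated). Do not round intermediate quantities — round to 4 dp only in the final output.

price = 52.7180
boundary = - 66.0061 86.7800 66.0061
tree:
52.7180
71.2139 33.0991
87.0148 50.4400 14.1152
99.0332 71.2139 26.6828 0.0000
108.1746 87.0148 50.4400 0.0000 0.0000

Δt=0.48725  u=1.31473  d=0.76061  q=0.46216  discount=0.98357
step 4 (expiry): payoffs max(K−S,0) = 108.1746 87.0148 50.4400 0.0000 0.0000
step 3: (k=3,j=0): S=38.1868, (K−S)⁺=99.0332, hold=96.7787 ⇒ V=99.0332 exercise | (k=3,j=1): S=66.0061, (K−S)⁺=71.2139, hold=68.9594 ⇒ V=71.2139 exercise | (k=3,j=2): S=114.0920, (K−S)⁺=23.1280, hold=26.6828 ⇒ V=26.6828 continue | (k=3,j=3): S=197.2088, (K−S)⁺=0.0000, hold=0.0000 ⇒ V=0.0000 continue  boundary S*=66.0061
step 2: (k=2,j=0): S=50.2052, (K−S)⁺=87.0148, hold=84.7603 ⇒ V=87.0148 exercise | (k=2,j=1): S=86.7800, (K−S)⁺=50.4400, hold=49.8014 ⇒ V=50.4400 exercise | (k=2,j=2): S=149.9998, (K−S)⁺=0.0000, hold=14.1152 ⇒ V=14.1152 continue  boundary S*=86.7800
step 1: (k=1,j=0): S=66.0061, (K−S)⁺=71.2139, hold=68.9594 ⇒ V=71.2139 exercise | (k=1,j=1): S=114.0920, (K−S)⁺=23.1280, hold=33.0991 ⇒ V=33.0991 continue  boundary S*=66.0061
step 0: (k=0,j=0): S=86.7800, (K−S)⁺=50.4400, hold=52.7180 ⇒ V=52.7180 continue  boundary S*=-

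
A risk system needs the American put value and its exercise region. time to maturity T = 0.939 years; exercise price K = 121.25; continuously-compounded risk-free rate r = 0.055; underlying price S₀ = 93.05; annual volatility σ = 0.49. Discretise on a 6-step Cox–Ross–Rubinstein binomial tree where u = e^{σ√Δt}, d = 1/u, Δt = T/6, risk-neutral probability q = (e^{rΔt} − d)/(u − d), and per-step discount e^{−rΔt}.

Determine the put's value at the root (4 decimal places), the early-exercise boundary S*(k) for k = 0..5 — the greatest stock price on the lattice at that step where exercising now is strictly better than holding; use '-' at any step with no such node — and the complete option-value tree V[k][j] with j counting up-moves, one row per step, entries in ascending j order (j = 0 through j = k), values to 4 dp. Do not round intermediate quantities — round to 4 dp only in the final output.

price = 34.3091
boundary = - - 63.1459 76.6533 63.1459 76.6533
tree:
34.3091
45.5079 22.5001
58.1041 32.3516 11.9717
69.2313 44.5967 19.3450 4.0028
78.3977 58.1041 30.1742 7.6735 0.0000
85.9489 69.2313 44.5967 14.7103 0.0000 0.0000
92.1694 78.3977 58.1041 28.2000 0.0000 0.0000 0.0000

params: Δt=0.15650 u=1.21391 d=0.82379 q=0.47385 e^(-rΔt)=0.99143
t_6 payoffs: 92.1694 78.3977 58.1041 28.2000 0.0000 0.0000 0.0000
t_5: node(5,0) S=35.3011 payoff=85.9489 vs cont=84.9097 → 85.9489 [stop]  node(5,1) S=52.0187 payoff=69.2313 vs cont=68.1921 → 69.2313 [stop]  node(5,2) S=76.6533 payoff=44.5967 vs cont=43.5575 → 44.5967 [stop]  node(5,3) S=112.9541 payoff=8.2959 vs cont=14.7103 → 14.7103 [wait]  node(5,4) S=166.4459 payoff=0.0000 vs cont=0.0000 → 0.0000 [wait]  node(5,5) S=245.2698 payoff=0.0000 vs cont=0.0000 → 0.0000 [wait]  ⇒ S*(5)=76.6533
t_4: node(4,0) S=42.8523 payoff=78.3977 vs cont=77.3585 → 78.3977 [stop]  node(4,1) S=63.1459 payoff=58.1041 vs cont=57.0649 → 58.1041 [stop]  node(4,2) S=93.0500 payoff=28.2000 vs cont=30.1742 → 30.1742 [wait]  node(4,3) S=137.1158 payoff=0.0000 vs cont=7.6735 → 7.6735 [wait]  node(4,4) S=202.0499 payoff=0.0000 vs cont=0.0000 → 0.0000 [wait]  ⇒ S*(4)=63.1459
t_3: node(3,0) S=52.0187 payoff=69.2313 vs cont=68.1921 → 69.2313 [stop]  node(3,1) S=76.6533 payoff=44.5967 vs cont=44.4850 → 44.5967 [stop]  node(3,2) S=112.9541 payoff=8.2959 vs cont=19.3450 → 19.3450 [wait]  node(3,3) S=166.4459 payoff=0.0000 vs cont=4.0028 → 4.0028 [wait]  ⇒ S*(3)=76.6533
t_2: node(2,0) S=63.1459 payoff=58.1041 vs cont=57.0649 → 58.1041 [stop]  node(2,1) S=93.0500 payoff=28.2000 vs cont=32.3516 → 32.3516 [wait]  node(2,2) S=137.1158 payoff=0.0000 vs cont=11.9717 → 11.9717 [wait]  ⇒ S*(2)=63.1459
t_1: node(1,0) S=76.6533 payoff=44.5967 vs cont=45.5079 → 45.5079 [wait]  node(1,1) S=112.9541 payoff=8.2959 vs cont=22.5001 → 22.5001 [wait]  ⇒ S*(1)=-
t_0: node(0,0) S=93.0500 payoff=28.2000 vs cont=34.3091 → 34.3091 [wait]  ⇒ S*(0)=-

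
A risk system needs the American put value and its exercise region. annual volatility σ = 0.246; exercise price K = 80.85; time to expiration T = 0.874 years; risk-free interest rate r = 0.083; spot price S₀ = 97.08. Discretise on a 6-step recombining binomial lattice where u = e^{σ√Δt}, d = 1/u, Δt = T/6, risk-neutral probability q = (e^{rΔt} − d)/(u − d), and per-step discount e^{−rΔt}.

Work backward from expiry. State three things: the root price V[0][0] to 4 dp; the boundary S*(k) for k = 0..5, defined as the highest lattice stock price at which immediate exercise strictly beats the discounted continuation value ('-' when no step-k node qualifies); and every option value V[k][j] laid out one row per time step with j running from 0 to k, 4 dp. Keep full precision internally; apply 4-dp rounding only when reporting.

price = 1.3311
boundary = - - - - 66.6849 73.2493
tree:
1.3311
2.5168 0.3560
4.6489 0.7661 0.0165
8.3132 1.6473 0.0363 0.0000
14.1651 3.5397 0.0802 0.0000 0.0000
20.1411 7.6007 0.1769 0.0000 0.0000 0.0000
25.5816 14.1651 0.3902 0.0000 0.0000 0.0000 0.0000

params: Δt=0.14567 u=1.09844 d=0.91038 q=0.54123 e^(-rΔt)=0.98798
t_6 payoffs: 25.5816 14.1651 0.3902 0.0000 0.0000 0.0000 0.0000
t_5: node(5,0) S=60.7089 payoff=20.1411 vs cont=19.1695 → 20.1411 [stop]  node(5,1) S=73.2493 payoff=7.6007 vs cont=6.6291 → 7.6007 [stop]  node(5,2) S=88.3801 payoff=0.0000 vs cont=0.1769 → 0.1769 [wait]  node(5,3) S=106.6364 payoff=0.0000 vs cont=0.0000 → 0.0000 [wait]  node(5,4) S=128.6638 payoff=0.0000 vs cont=0.0000 → 0.0000 [wait]  node(5,5) S=155.2413 payoff=0.0000 vs cont=0.0000 → 0.0000 [wait]  ⇒ S*(5)=73.2493
t_4: node(4,0) S=66.6849 payoff=14.1651 vs cont=13.1935 → 14.1651 [stop]  node(4,1) S=80.4598 payoff=0.3902 vs cont=3.5397 → 3.5397 [wait]  node(4,2) S=97.0800 payoff=0.0000 vs cont=0.0802 → 0.0802 [wait]  node(4,3) S=117.1334 payoff=0.0000 vs cont=0.0000 → 0.0000 [wait]  node(4,4) S=141.3292 payoff=0.0000 vs cont=0.0000 → 0.0000 [wait]  ⇒ S*(4)=66.6849
t_3: node(3,0) S=73.2493 payoff=7.6007 vs cont=8.3132 → 8.3132 [wait]  node(3,1) S=88.3801 payoff=0.0000 vs cont=1.6473 → 1.6473 [wait]  node(3,2) S=106.6364 payoff=0.0000 vs cont=0.0363 → 0.0363 [wait]  node(3,3) S=128.6638 payoff=0.0000 vs cont=0.0000 → 0.0000 [wait]  ⇒ S*(3)=-
t_2: node(2,0) S=80.4598 payoff=0.3902 vs cont=4.6489 → 4.6489 [wait]  node(2,1) S=97.0800 payoff=0.0000 vs cont=0.7661 → 0.7661 [wait]  node(2,2) S=117.1334 payoff=0.0000 vs cont=0.0165 → 0.0165 [wait]  ⇒ S*(2)=-
t_1: node(1,0) S=88.3801 payoff=0.0000 vs cont=2.5168 → 2.5168 [wait]  node(1,1) S=106.6364 payoff=0.0000 vs cont=0.3560 → 0.3560 [wait]  ⇒ S*(1)=-
t_0: node(0,0) S=97.0800 payoff=0.0000 vs cont=1.3311 → 1.3311 [wait]  ⇒ S*(0)=-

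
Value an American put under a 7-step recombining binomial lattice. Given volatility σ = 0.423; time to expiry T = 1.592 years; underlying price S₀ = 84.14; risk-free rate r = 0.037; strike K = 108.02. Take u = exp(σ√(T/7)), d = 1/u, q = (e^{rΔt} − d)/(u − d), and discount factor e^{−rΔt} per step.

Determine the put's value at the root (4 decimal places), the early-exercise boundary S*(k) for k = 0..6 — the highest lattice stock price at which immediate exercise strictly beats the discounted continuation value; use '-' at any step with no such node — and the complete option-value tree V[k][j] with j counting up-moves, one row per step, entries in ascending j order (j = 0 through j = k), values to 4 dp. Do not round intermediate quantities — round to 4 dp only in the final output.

Δt=0.22743  u=1.22351  d=0.81732  q=0.47054  discount=0.99162
step 7 (expiry): payoffs max(K−S,0) = 87.5206 77.3327 62.0815 39.2508 5.0736 0.0000 0.0000 0.0000
step 6: (k=6,j=0): S=25.0813, (K−S)⁺=82.9387, hold=82.0335 ⇒ V=82.9387 exercise | (k=6,j=1): S=37.5464, (K−S)⁺=70.4736, hold=69.5685 ⇒ V=70.4736 exercise | (k=6,j=2): S=56.2063, (K−S)⁺=51.8137, hold=50.9085 ⇒ V=51.8137 exercise | (k=6,j=3): S=84.1400, (K−S)⁺=23.8800, hold=22.9748 ⇒ V=23.8800 exercise | (k=6,j=4): S=125.9563, (K−S)⁺=0.0000, hold=2.6637 ⇒ V=2.6637 continue | (k=6,j=5): S=188.5547, (K−S)⁺=0.0000, hold=0.0000 ⇒ V=0.0000 continue | (k=6,j=6): S=282.2635, (K−S)⁺=0.0000, hold=0.0000 ⇒ V=0.0000 continue  boundary S*=84.1400
step 5: (k=5,j=0): S=30.6873, (K−S)⁺=77.3327, hold=76.4275 ⇒ V=77.3327 exercise | (k=5,j=1): S=45.9385, (K−S)⁺=62.0815, hold=61.1764 ⇒ V=62.0815 exercise | (k=5,j=2): S=68.7692, (K−S)⁺=39.2508, hold=38.3457 ⇒ V=39.2508 exercise | (k=5,j=3): S=102.9464, (K−S)⁺=5.0736, hold=13.7804 ⇒ V=13.7804 continue | (k=5,j=4): S=154.1092, (K−S)⁺=0.0000, hold=1.3985 ⇒ V=1.3985 continue | (k=5,j=5): S=230.6991, (K−S)⁺=0.0000, hold=0.0000 ⇒ V=0.0000 continue  boundary S*=68.7692
step 4: (k=4,j=0): S=37.5464, (K−S)⁺=70.4736, hold=69.5685 ⇒ V=70.4736 exercise | (k=4,j=1): S=56.2063, (K−S)⁺=51.8137, hold=50.9085 ⇒ V=51.8137 exercise | (k=4,j=2): S=84.1400, (K−S)⁺=23.8800, hold=27.0374 ⇒ V=27.0374 continue | (k=4,j=3): S=125.9563, (K−S)⁺=0.0000, hold=7.8875 ⇒ V=7.8875 continue | (k=4,j=4): S=188.5547, (K−S)⁺=0.0000, hold=0.7343 ⇒ V=0.7343 continue  boundary S*=56.2063
step 3: (k=3,j=0): S=45.9385, (K−S)⁺=62.0815, hold=61.1764 ⇒ V=62.0815 exercise | (k=3,j=1): S=68.7692, (K−S)⁺=39.2508, hold=39.8189 ⇒ V=39.8189 continue | (k=3,j=2): S=102.9464, (K−S)⁺=5.0736, hold=17.8755 ⇒ V=17.8755 continue | (k=3,j=3): S=154.1092, (K−S)⁺=0.0000, hold=4.4837 ⇒ V=4.4837 continue  boundary S*=45.9385
step 2: (k=2,j=0): S=56.2063, (K−S)⁺=51.8137, hold=51.1736 ⇒ V=51.8137 exercise | (k=2,j=1): S=84.1400, (K−S)⁺=23.8800, hold=29.2465 ⇒ V=29.2465 continue | (k=2,j=2): S=125.9563, (K−S)⁺=0.0000, hold=11.4771 ⇒ V=11.4771 continue  boundary S*=56.2063
step 1: (k=1,j=0): S=68.7692, (K−S)⁺=39.2508, hold=40.8497 ⇒ V=40.8497 continue | (k=1,j=1): S=102.9464, (K−S)⁺=5.0736, hold=20.7102 ⇒ V=20.7102 continue  boundary S*=-
step 0: (k=0,j=0): S=84.1400, (K−S)⁺=23.8800, hold=31.1103 ⇒ V=31.1103 continue  boundary S*=-

price = 31.1103
boundary = - - 56.2063 45.9385 56.2063 68.7692 84.1400
tree:
31.1103
40.8497 20.7102
51.8137 29.2465 11.4771
62.0815 39.8189 17.8755 4.4837
70.4736 51.8137 27.0374 7.8875 0.7343
77.3327 62.0815 39.2508 13.7804 1.3985 0.0000
82.9387 70.4736 51.8137 23.8800 2.6637 0.0000 0.0000
87.5206 77.3327 62.0815 39.2508 5.0736 0.0000 0.0000 0.0000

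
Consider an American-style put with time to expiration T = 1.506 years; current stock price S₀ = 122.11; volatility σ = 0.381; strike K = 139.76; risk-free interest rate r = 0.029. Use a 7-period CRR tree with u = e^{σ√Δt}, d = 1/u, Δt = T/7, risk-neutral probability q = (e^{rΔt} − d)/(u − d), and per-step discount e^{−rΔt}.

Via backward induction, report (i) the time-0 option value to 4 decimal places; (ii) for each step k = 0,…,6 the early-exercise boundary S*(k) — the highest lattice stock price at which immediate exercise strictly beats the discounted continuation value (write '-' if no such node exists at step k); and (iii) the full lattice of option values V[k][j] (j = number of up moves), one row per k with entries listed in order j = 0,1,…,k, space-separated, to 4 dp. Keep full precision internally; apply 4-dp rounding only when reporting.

price = 30.6941
boundary = - - - 71.8628 85.7538 71.8628 85.7538
tree:
30.6941
41.5462 19.0354
54.2283 27.9965 9.3248
67.8972 39.7492 15.3010 2.8042
79.5380 54.0062 24.4250 5.3600 0.0000
89.2931 67.8972 37.4704 10.2451 0.0000 0.0000
97.4681 79.5380 54.0062 19.5825 0.0000 0.0000 0.0000
104.3188 89.2931 67.8972 37.4302 0.0000 0.0000 0.0000 0.0000

Δt=0.21514  u=1.19330  d=0.83801  q=0.47355  discount=0.99378
step 7 (expiry): payoffs max(K−S,0) = 104.3188 89.2931 67.8972 37.4302 0.0000 0.0000 0.0000 0.0000
step 6: (k=6,j=0): S=42.2919, (K−S)⁺=97.4681, hold=96.5988 ⇒ V=97.4681 exercise | (k=6,j=1): S=60.2220, (K−S)⁺=79.5380, hold=78.6687 ⇒ V=79.5380 exercise | (k=6,j=2): S=85.7538, (K−S)⁺=54.0062, hold=53.1370 ⇒ V=54.0062 exercise | (k=6,j=3): S=122.1100, (K−S)⁺=17.6500, hold=19.5825 ⇒ V=19.5825 continue | (k=6,j=4): S=173.8798, (K−S)⁺=0.0000, hold=0.0000 ⇒ V=0.0000 continue | (k=6,j=5): S=247.5981, (K−S)⁺=0.0000, hold=0.0000 ⇒ V=0.0000 continue | (k=6,j=6): S=352.5699, (K−S)⁺=0.0000, hold=0.0000 ⇒ V=0.0000 continue  boundary S*=85.7538
step 5: (k=5,j=0): S=50.4669, (K−S)⁺=89.2931, hold=88.4239 ⇒ V=89.2931 exercise | (k=5,j=1): S=71.8628, (K−S)⁺=67.8972, hold=67.0279 ⇒ V=67.8972 exercise | (k=5,j=2): S=102.3298, (K−S)⁺=37.4302, hold=37.4704 ⇒ V=37.4704 continue | (k=5,j=3): S=145.7136, (K−S)⁺=0.0000, hold=10.2451 ⇒ V=10.2451 continue | (k=5,j=4): S=207.4905, (K−S)⁺=0.0000, hold=0.0000 ⇒ V=0.0000 continue | (k=5,j=5): S=295.4583, (K−S)⁺=0.0000, hold=0.0000 ⇒ V=0.0000 continue  boundary S*=71.8628
step 4: (k=4,j=0): S=60.2220, (K−S)⁺=79.5380, hold=78.6687 ⇒ V=79.5380 exercise | (k=4,j=1): S=85.7538, (K−S)⁺=54.0062, hold=53.1559 ⇒ V=54.0062 exercise | (k=4,j=2): S=122.1100, (K−S)⁺=17.6500, hold=24.4250 ⇒ V=24.4250 continue | (k=4,j=3): S=173.8798, (K−S)⁺=0.0000, hold=5.3600 ⇒ V=5.3600 continue | (k=4,j=4): S=247.5981, (K−S)⁺=0.0000, hold=0.0000 ⇒ V=0.0000 continue  boundary S*=85.7538
step 3: (k=3,j=0): S=71.8628, (K−S)⁺=67.8972, hold=67.0279 ⇒ V=67.8972 exercise | (k=3,j=1): S=102.3298, (K−S)⁺=37.4302, hold=39.7492 ⇒ V=39.7492 continue | (k=3,j=2): S=145.7136, (K−S)⁺=0.0000, hold=15.3010 ⇒ V=15.3010 continue | (k=3,j=3): S=207.4905, (K−S)⁺=0.0000, hold=2.8042 ⇒ V=2.8042 continue  boundary S*=71.8628
step 2: (k=2,j=0): S=85.7538, (K−S)⁺=54.0062, hold=54.2283 ⇒ V=54.2283 continue | (k=2,j=1): S=122.1100, (K−S)⁺=17.6500, hold=27.9965 ⇒ V=27.9965 continue | (k=2,j=2): S=173.8798, (K−S)⁺=0.0000, hold=9.3248 ⇒ V=9.3248 continue  boundary S*=-
step 1: (k=1,j=0): S=102.3298, (K−S)⁺=37.4302, hold=41.5462 ⇒ V=41.5462 continue | (k=1,j=1): S=145.7136, (K−S)⁺=0.0000, hold=19.0354 ⇒ V=19.0354 continue  boundary S*=-
step 0: (k=0,j=0): S=122.1100, (K−S)⁺=17.6500, hold=30.6941 ⇒ V=30.6941 continue  boundary S*=-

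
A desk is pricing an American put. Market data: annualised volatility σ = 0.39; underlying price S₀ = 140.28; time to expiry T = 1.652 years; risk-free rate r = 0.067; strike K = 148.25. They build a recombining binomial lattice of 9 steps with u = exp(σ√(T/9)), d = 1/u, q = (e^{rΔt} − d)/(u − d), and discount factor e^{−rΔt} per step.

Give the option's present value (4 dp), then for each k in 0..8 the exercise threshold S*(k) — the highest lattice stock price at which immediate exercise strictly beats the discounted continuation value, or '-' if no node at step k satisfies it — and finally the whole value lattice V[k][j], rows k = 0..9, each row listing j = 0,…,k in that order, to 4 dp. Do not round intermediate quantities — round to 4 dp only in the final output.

Δt=0.18356  u=1.18186  d=0.84612  q=0.49518  discount=0.98778
step 9 (expiry): payoffs max(K−S,0) = 117.0681 104.6954 87.4132 63.2737 29.5557 0.0000 0.0000 0.0000 0.0000 0.0000
step 8: (k=8,j=0): S=36.8526, (K−S)⁺=111.3974, hold=109.5853 ⇒ V=111.3974 exercise | (k=8,j=1): S=51.4755, (K−S)⁺=96.7745, hold=94.9625 ⇒ V=96.7745 exercise | (k=8,j=2): S=71.9005, (K−S)⁺=76.3495, hold=74.5374 ⇒ V=76.3495 exercise | (k=8,j=3): S=100.4301, (K−S)⁺=47.8199, hold=46.0078 ⇒ V=47.8199 exercise | (k=8,j=4): S=140.2800, (K−S)⁺=7.9700, hold=14.7379 ⇒ V=14.7379 continue | (k=8,j=5): S=195.9420, (K−S)⁺=0.0000, hold=0.0000 ⇒ V=0.0000 continue | (k=8,j=6): S=273.6903, (K−S)⁺=0.0000, hold=0.0000 ⇒ V=0.0000 continue | (k=8,j=7): S=382.2885, (K−S)⁺=0.0000, hold=0.0000 ⇒ V=0.0000 continue | (k=8,j=8): S=533.9777, (K−S)⁺=0.0000, hold=0.0000 ⇒ V=0.0000 continue  boundary S*=100.4301
step 7: (k=7,j=0): S=43.5546, (K−S)⁺=104.6954, hold=102.8833 ⇒ V=104.6954 exercise | (k=7,j=1): S=60.8368, (K−S)⁺=87.4132, hold=85.6012 ⇒ V=87.4132 exercise | (k=7,j=2): S=84.9763, (K−S)⁺=63.2737, hold=61.4616 ⇒ V=63.2737 exercise | (k=7,j=3): S=118.6943, (K−S)⁺=29.5557, hold=31.0540 ⇒ V=31.0540 continue | (k=7,j=4): S=165.7913, (K−S)⁺=0.0000, hold=7.3490 ⇒ V=7.3490 continue | (k=7,j=5): S=231.5760, (K−S)⁺=0.0000, hold=0.0000 ⇒ V=0.0000 continue | (k=7,j=6): S=323.4635, (K−S)⁺=0.0000, hold=0.0000 ⇒ V=0.0000 continue | (k=7,j=7): S=451.8114, (K−S)⁺=0.0000, hold=0.0000 ⇒ V=0.0000 continue  boundary S*=84.9763
step 6: (k=6,j=0): S=51.4755, (K−S)⁺=96.7745, hold=94.9625 ⇒ V=96.7745 exercise | (k=6,j=1): S=71.9005, (K−S)⁺=76.3495, hold=74.5374 ⇒ V=76.3495 exercise | (k=6,j=2): S=100.4301, (K−S)⁺=47.8199, hold=46.7407 ⇒ V=47.8199 exercise | (k=6,j=3): S=140.2800, (K−S)⁺=7.9700, hold=19.0797 ⇒ V=19.0797 continue | (k=6,j=4): S=195.9420, (K−S)⁺=0.0000, hold=3.6646 ⇒ V=3.6646 continue | (k=6,j=5): S=273.6903, (K−S)⁺=0.0000, hold=0.0000 ⇒ V=0.0000 continue | (k=6,j=6): S=382.2885, (K−S)⁺=0.0000, hold=0.0000 ⇒ V=0.0000 continue  boundary S*=100.4301
step 5: (k=5,j=0): S=60.8368, (K−S)⁺=87.4132, hold=85.6012 ⇒ V=87.4132 exercise | (k=5,j=1): S=84.9763, (K−S)⁺=63.2737, hold=61.4616 ⇒ V=63.2737 exercise | (k=5,j=2): S=118.6943, (K−S)⁺=29.5557, hold=33.1777 ⇒ V=33.1777 continue | (k=5,j=3): S=165.7913, (K−S)⁺=0.0000, hold=11.3065 ⇒ V=11.3065 continue | (k=5,j=4): S=231.5760, (K−S)⁺=0.0000, hold=1.8273 ⇒ V=1.8273 continue | (k=5,j=5): S=323.4635, (K−S)⁺=0.0000, hold=0.0000 ⇒ V=0.0000 continue  boundary S*=84.9763
step 4: (k=4,j=0): S=71.9005, (K−S)⁺=76.3495, hold=74.5374 ⇒ V=76.3495 exercise | (k=4,j=1): S=100.4301, (K−S)⁺=47.8199, hold=47.7795 ⇒ V=47.8199 exercise | (k=4,j=2): S=140.2800, (K−S)⁺=7.9700, hold=22.0743 ⇒ V=22.0743 continue | (k=4,j=3): S=195.9420, (K−S)⁺=0.0000, hold=6.5318 ⇒ V=6.5318 continue | (k=4,j=4): S=273.6903, (K−S)⁺=0.0000, hold=0.9112 ⇒ V=0.9112 continue  boundary S*=100.4301
step 3: (k=3,j=0): S=84.9763, (K−S)⁺=63.2737, hold=61.4616 ⇒ V=63.2737 exercise | (k=3,j=1): S=118.6943, (K−S)⁺=29.5557, hold=34.6425 ⇒ V=34.6425 continue | (k=3,j=2): S=165.7913, (K−S)⁺=0.0000, hold=14.2022 ⇒ V=14.2022 continue | (k=3,j=3): S=231.5760, (K−S)⁺=0.0000, hold=3.7027 ⇒ V=3.7027 continue  boundary S*=84.9763
step 2: (k=2,j=0): S=100.4301, (K−S)⁺=47.8199, hold=48.4959 ⇒ V=48.4959 continue | (k=2,j=1): S=140.2800, (K−S)⁺=7.9700, hold=24.2211 ⇒ V=24.2211 continue | (k=2,j=2): S=195.9420, (K−S)⁺=0.0000, hold=8.8930 ⇒ V=8.8930 continue  boundary S*=-
step 1: (k=1,j=0): S=118.6943, (K−S)⁺=29.5557, hold=36.0297 ⇒ V=36.0297 continue | (k=1,j=1): S=165.7913, (K−S)⁺=0.0000, hold=16.4277 ⇒ V=16.4277 continue  boundary S*=-
step 0: (k=0,j=0): S=140.2800, (K−S)⁺=7.9700, hold=26.0014 ⇒ V=26.0014 continue  boundary S*=-

price = 26.0014
boundary = - - - 84.9763 100.4301 84.9763 100.4301 84.9763 100.4301
tree:
26.0014
36.0297 16.4277
48.4959 24.2211 8.8930
63.2737 34.6425 14.2022 3.7027
76.3495 47.8199 22.0743 6.5318 0.9112
87.4132 63.2737 33.1777 11.3065 1.8273 0.0000
96.7745 76.3495 47.8199 19.0797 3.6646 0.0000 0.0000
104.6954 87.4132 63.2737 31.0540 7.3490 0.0000 0.0000 0.0000
111.3974 96.7745 76.3495 47.8199 14.7379 0.0000 0.0000 0.0000 0.0000
117.0681 104.6954 87.4132 63.2737 29.5557 0.0000 0.0000 0.0000 0.0000 0.0000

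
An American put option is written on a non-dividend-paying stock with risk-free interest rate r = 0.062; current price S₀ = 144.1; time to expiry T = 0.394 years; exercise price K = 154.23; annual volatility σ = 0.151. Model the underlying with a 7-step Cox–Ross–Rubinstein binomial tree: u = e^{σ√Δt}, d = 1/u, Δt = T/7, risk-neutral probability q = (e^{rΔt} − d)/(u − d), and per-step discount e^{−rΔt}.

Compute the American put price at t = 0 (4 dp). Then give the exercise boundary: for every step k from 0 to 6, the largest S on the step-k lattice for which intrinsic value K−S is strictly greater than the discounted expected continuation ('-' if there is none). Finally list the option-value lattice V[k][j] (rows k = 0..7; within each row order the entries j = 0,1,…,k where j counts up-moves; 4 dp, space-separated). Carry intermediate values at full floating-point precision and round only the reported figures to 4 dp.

price = 10.6549
boundary = - 139.0291 134.1367 139.0291 144.1000 139.0291 144.1000
tree:
10.6549
15.2009 6.8487
20.0933 10.4052 3.8613
24.8136 15.2009 6.3845 1.7354
29.3678 20.0933 10.1300 3.2330 0.4700
33.7617 24.8136 15.2009 5.8477 1.0250 0.0000
38.0010 29.3678 20.0933 10.1300 2.2351 0.0000 0.0000
42.0911 33.7617 24.8136 15.2009 4.8742 0.0000 0.0000 0.0000

Δt=0.05629, u=1.03647, d=0.96481, q=0.53983, disc=e^(-rΔt)=0.99652
k=7 terminal: V=max(K-S,0) → 42.0911 33.7617 24.8136 15.2009 4.8742 0.0000 0.0000 0.0000
k=6: j=0 S=116.2290 intr=38.0010 cont=37.4637 V=38.0010[EX]; j=1 S=124.8622 intr=29.3678 cont=28.8305 V=29.3678[EX]; j=2 S=134.1367 intr=20.0933 cont=19.5561 V=20.0933[EX]; j=3 S=144.1000 intr=10.1300 cont=9.5927 V=10.1300[EX]; j=4 S=154.8034 intr=0.0000 cont=2.2351 V=2.2351[hold]; j=5 S=166.3018 intr=0.0000 cont=0.0000 V=0.0000[hold]; j=6 S=178.6543 intr=0.0000 cont=0.0000 V=0.0000[hold]  S*(6)=144.1000
k=5: j=0 S=120.4683 intr=33.7617 cont=33.2244 V=33.7617[EX]; j=1 S=129.4164 intr=24.8136 cont=24.2763 V=24.8136[EX]; j=2 S=139.0291 intr=15.2009 cont=14.6636 V=15.2009[EX]; j=3 S=149.3558 intr=4.8742 cont=5.8477 V=5.8477[hold]; j=4 S=160.4496 intr=0.0000 cont=1.0250 V=1.0250[hold]; j=5 S=172.3674 intr=0.0000 cont=0.0000 V=0.0000[hold]  S*(5)=139.0291
k=4: j=0 S=124.8622 intr=29.3678 cont=28.8305 V=29.3678[EX]; j=1 S=134.1367 intr=20.0933 cont=19.5561 V=20.0933[EX]; j=2 S=144.1000 intr=10.1300 cont=10.1164 V=10.1300[EX]; j=3 S=154.8034 intr=0.0000 cont=3.2330 V=3.2330[hold]; j=4 S=166.3018 intr=0.0000 cont=0.4700 V=0.4700[hold]  S*(4)=144.1000
k=3: j=0 S=129.4164 intr=24.8136 cont=24.2763 V=24.8136[EX]; j=1 S=139.0291 intr=15.2009 cont=14.6636 V=15.2009[EX]; j=2 S=149.3558 intr=4.8742 cont=6.3845 V=6.3845[hold]; j=3 S=160.4496 intr=0.0000 cont=1.7354 V=1.7354[hold]  S*(3)=139.0291
k=2: j=0 S=134.1367 intr=20.0933 cont=19.5561 V=20.0933[EX]; j=1 S=144.1000 intr=10.1300 cont=10.4052 V=10.4052[hold]; j=2 S=154.8034 intr=0.0000 cont=3.8613 V=3.8613[hold]  S*(2)=134.1367
k=1: j=0 S=139.0291 intr=15.2009 cont=14.8116 V=15.2009[EX]; j=1 S=149.3558 intr=4.8742 cont=6.8487 V=6.8487[hold]  S*(1)=139.0291
k=0: j=0 S=144.1000 intr=10.1300 cont=10.6549 V=10.6549[hold]  S*(0)=-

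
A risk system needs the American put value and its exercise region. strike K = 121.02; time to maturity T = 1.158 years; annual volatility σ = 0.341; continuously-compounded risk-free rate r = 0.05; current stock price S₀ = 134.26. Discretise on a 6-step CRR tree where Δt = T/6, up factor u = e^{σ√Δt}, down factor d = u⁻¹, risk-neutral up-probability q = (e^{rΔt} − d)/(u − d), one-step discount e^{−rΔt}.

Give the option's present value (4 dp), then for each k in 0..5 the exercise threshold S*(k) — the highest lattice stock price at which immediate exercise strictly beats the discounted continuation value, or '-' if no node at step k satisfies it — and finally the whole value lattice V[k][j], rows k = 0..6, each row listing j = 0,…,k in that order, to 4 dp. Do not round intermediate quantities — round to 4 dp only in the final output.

Δt=0.19300, u=1.16161, d=0.86087, q=0.49486, disc=e^(-rΔt)=0.99040
k=6 terminal: V=max(K-S,0) → 66.3708 47.2797 21.5194 0.0000 0.0000 0.0000 0.0000
k=5: j=0 S=63.4811 intr=57.5389 cont=56.3767 V=57.5389[EX]; j=1 S=85.6575 intr=35.3625 cont=34.2003 V=35.3625[EX]; j=2 S=115.5809 intr=5.4391 cont=10.7659 V=10.7659[hold]; j=3 S=155.9578 intr=0.0000 cont=0.0000 V=0.0000[hold]; j=4 S=210.4399 intr=0.0000 cont=0.0000 V=0.0000[hold]; j=5 S=283.9547 intr=0.0000 cont=0.0000 V=0.0000[hold]  S*(5)=85.6575
k=4: j=0 S=73.7403 intr=47.2797 cont=46.1175 V=47.2797[EX]; j=1 S=99.5006 intr=21.5194 cont=22.9679 V=22.9679[hold]; j=2 S=134.2600 intr=0.0000 cont=5.3860 V=5.3860[hold]; j=3 S=181.1622 intr=0.0000 cont=0.0000 V=0.0000[hold]; j=4 S=244.4492 intr=0.0000 cont=0.0000 V=0.0000[hold]  S*(4)=73.7403
k=3: j=0 S=85.6575 intr=35.3625 cont=34.9102 V=35.3625[EX]; j=1 S=115.5809 intr=5.4391 cont=14.1303 V=14.1303[hold]; j=2 S=155.9578 intr=0.0000 cont=2.6946 V=2.6946[hold]; j=3 S=210.4399 intr=0.0000 cont=0.0000 V=0.0000[hold]  S*(3)=85.6575
k=2: j=0 S=99.5006 intr=21.5194 cont=24.6168 V=24.6168[hold]; j=1 S=134.2600 intr=0.0000 cont=8.3898 V=8.3898[hold]; j=2 S=181.1622 intr=0.0000 cont=1.3481 V=1.3481[hold]  S*(2)=-
k=1: j=0 S=115.5809 intr=5.4391 cont=16.4274 V=16.4274[hold]; j=1 S=155.9578 intr=0.0000 cont=4.8580 V=4.8580[hold]  S*(1)=-
k=0: j=0 S=134.2600 intr=0.0000 cont=10.5994 V=10.5994[hold]  S*(0)=-

price = 10.5994
boundary = - - - 85.6575 73.7403 85.6575
tree:
10.5994
16.4274 4.8580
24.6168 8.3898 1.3481
35.3625 14.1303 2.6946 0.0000
47.2797 22.9679 5.3860 0.0000 0.0000
57.5389 35.3625 10.7659 0.0000 0.0000 0.0000
66.3708 47.2797 21.5194 0.0000 0.0000 0.0000 0.0000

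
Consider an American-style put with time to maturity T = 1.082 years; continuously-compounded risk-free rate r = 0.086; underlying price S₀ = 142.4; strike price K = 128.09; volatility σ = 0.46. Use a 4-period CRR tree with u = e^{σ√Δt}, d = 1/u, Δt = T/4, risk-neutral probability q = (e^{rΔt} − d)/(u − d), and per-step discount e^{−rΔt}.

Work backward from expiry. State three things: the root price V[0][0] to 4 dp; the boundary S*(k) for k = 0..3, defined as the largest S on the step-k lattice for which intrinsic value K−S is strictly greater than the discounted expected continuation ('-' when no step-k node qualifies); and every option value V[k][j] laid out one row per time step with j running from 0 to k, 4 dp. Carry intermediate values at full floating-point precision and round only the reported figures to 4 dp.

Δt=0.27050, u=1.27029, d=0.78722, q=0.48919, disc=e^(-rΔt)=0.97701
k=4 terminal: V=max(K-S,0) → 73.4010 39.8420 0.0000 0.0000 0.0000
k=3: j=0 S=69.4709 intr=58.6191 cont=55.6738 V=58.6191[EX]; j=1 S=112.1005 intr=15.9895 cont=19.8835 V=19.8835[hold]; j=2 S=180.8891 intr=0.0000 cont=0.0000 V=0.0000[hold]; j=3 S=291.8887 intr=0.0000 cont=0.0000 V=0.0000[hold]  S*(3)=69.4709
k=2: j=0 S=88.2480 intr=39.8420 cont=38.7577 V=39.8420[EX]; j=1 S=142.4000 intr=0.0000 cont=9.9231 V=9.9231[hold]; j=2 S=229.7814 intr=0.0000 cont=0.0000 V=0.0000[hold]  S*(2)=88.2480
k=1: j=0 S=112.1005 intr=15.9895 cont=24.6262 V=24.6262[hold]; j=1 S=180.8891 intr=0.0000 cont=4.9522 V=4.9522[hold]  S*(1)=-
k=0: j=0 S=142.4000 intr=0.0000 cont=14.6569 V=14.6569[hold]  S*(0)=-

price = 14.6569
boundary = - - 88.2480 69.4709
tree:
14.6569
24.6262 4.9522
39.8420 9.9231 0.0000
58.6191 19.8835 0.0000 0.0000
73.4010 39.8420 0.0000 0.0000 0.0000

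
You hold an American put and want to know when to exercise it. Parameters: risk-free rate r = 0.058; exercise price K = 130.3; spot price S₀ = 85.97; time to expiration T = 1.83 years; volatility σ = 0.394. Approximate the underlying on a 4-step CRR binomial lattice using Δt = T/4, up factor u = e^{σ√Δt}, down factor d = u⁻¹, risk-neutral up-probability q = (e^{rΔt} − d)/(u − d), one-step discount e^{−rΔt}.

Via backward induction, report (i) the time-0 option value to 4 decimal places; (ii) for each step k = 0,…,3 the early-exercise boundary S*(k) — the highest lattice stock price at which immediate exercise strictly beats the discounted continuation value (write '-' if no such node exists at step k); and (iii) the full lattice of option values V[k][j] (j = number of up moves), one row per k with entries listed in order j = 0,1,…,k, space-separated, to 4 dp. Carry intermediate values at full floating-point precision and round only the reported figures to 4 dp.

price = 45.3894
boundary = - 65.8581 85.9700 65.8581
tree:
45.3894
64.4419 27.5706
79.8489 44.3300 11.2093
91.6515 64.4419 22.2914 0.0000
100.6930 79.8489 44.3300 0.0000 0.0000

Δt=0.45750  u=1.30538  d=0.76606  q=0.48363  discount=0.97381
step 4 (expiry): payoffs max(K−S,0) = 100.6930 79.8489 44.3300 0.0000 0.0000
step 3: (k=3,j=0): S=38.6485, (K−S)⁺=91.6515, hold=88.2394 ⇒ V=91.6515 exercise | (k=3,j=1): S=65.8581, (K−S)⁺=64.4419, hold=61.0299 ⇒ V=64.4419 exercise | (k=3,j=2): S=112.2238, (K−S)⁺=18.0762, hold=22.2914 ⇒ V=22.2914 continue | (k=3,j=3): S=191.2322, (K−S)⁺=0.0000, hold=0.0000 ⇒ V=0.0000 continue  boundary S*=65.8581
step 2: (k=2,j=0): S=50.4511, (K−S)⁺=79.8489, hold=76.4368 ⇒ V=79.8489 exercise | (k=2,j=1): S=85.9700, (K−S)⁺=44.3300, hold=42.9032 ⇒ V=44.3300 exercise | (k=2,j=2): S=146.4951, (K−S)⁺=0.0000, hold=11.2093 ⇒ V=11.2093 continue  boundary S*=85.9700
step 1: (k=1,j=0): S=65.8581, (K−S)⁺=64.4419, hold=61.0299 ⇒ V=64.4419 exercise | (k=1,j=1): S=112.2238, (K−S)⁺=18.0762, hold=27.5706 ⇒ V=27.5706 continue  boundary S*=65.8581
step 0: (k=0,j=0): S=85.9700, (K−S)⁺=44.3300, hold=45.3894 ⇒ V=45.3894 continue  boundary S*=-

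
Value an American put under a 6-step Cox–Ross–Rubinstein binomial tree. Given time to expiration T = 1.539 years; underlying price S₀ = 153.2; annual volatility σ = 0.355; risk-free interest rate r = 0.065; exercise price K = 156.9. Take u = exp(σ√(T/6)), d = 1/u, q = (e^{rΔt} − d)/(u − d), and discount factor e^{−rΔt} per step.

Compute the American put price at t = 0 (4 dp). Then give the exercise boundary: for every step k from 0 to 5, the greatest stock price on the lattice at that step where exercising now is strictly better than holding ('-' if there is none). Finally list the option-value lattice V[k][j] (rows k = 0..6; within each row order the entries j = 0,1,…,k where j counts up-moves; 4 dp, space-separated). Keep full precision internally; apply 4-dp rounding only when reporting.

price = 22.4193
boundary = - - 106.9283 89.3326 106.9283 127.9899
tree:
22.4193
34.1128 11.5552
49.9717 19.5031 4.0476
67.5674 31.9222 7.8206 0.4355
82.2677 49.9717 15.0630 0.8887 0.0000
94.5489 67.5674 28.9101 1.8133 0.0000 0.0000
104.8092 82.2677 49.9717 3.7000 0.0000 0.0000 0.0000

Δt=0.25650, u=1.19697, d=0.83544, q=0.50168, disc=e^(-rΔt)=0.98347
k=6 terminal: V=max(K-S,0) → 104.8092 82.2677 49.9717 3.7000 0.0000 0.0000 0.0000
k=5: j=0 S=62.3511 intr=94.5489 cont=91.9547 V=94.5489[EX]; j=1 S=89.3326 intr=67.5674 cont=64.9732 V=67.5674[EX]; j=2 S=127.9899 intr=28.9101 cont=26.3158 V=28.9101[EX]; j=3 S=183.3757 intr=0.0000 cont=1.8133 V=1.8133[hold]; j=4 S=262.7288 intr=0.0000 cont=0.0000 V=0.0000[hold]; j=5 S=376.4208 intr=0.0000 cont=0.0000 V=0.0000[hold]  S*(5)=127.9899
k=4: j=0 S=74.6323 intr=82.2677 cont=79.6735 V=82.2677[EX]; j=1 S=106.9283 intr=49.9717 cont=47.3774 V=49.9717[EX]; j=2 S=153.2000 intr=3.7000 cont=15.0630 V=15.0630[hold]; j=3 S=219.4950 intr=0.0000 cont=0.8887 V=0.8887[hold]; j=4 S=314.4783 intr=0.0000 cont=0.0000 V=0.0000[hold]  S*(4)=106.9283
k=3: j=0 S=89.3326 intr=67.5674 cont=64.9732 V=67.5674[EX]; j=1 S=127.9899 intr=28.9101 cont=31.9222 V=31.9222[hold]; j=2 S=183.3757 intr=0.0000 cont=7.8206 V=7.8206[hold]; j=3 S=262.7288 intr=0.0000 cont=0.4355 V=0.4355[hold]  S*(3)=89.3326
k=2: j=0 S=106.9283 intr=49.9717 cont=48.8635 V=49.9717[EX]; j=1 S=153.2000 intr=3.7000 cont=19.5031 V=19.5031[hold]; j=2 S=219.4950 intr=0.0000 cont=4.0476 V=4.0476[hold]  S*(2)=106.9283
k=1: j=0 S=127.9899 intr=28.9101 cont=34.1128 V=34.1128[hold]; j=1 S=183.3757 intr=0.0000 cont=11.5552 V=11.5552[hold]  S*(1)=-
k=0: j=0 S=153.2000 intr=3.7000 cont=22.4193 V=22.4193[hold]  S*(0)=-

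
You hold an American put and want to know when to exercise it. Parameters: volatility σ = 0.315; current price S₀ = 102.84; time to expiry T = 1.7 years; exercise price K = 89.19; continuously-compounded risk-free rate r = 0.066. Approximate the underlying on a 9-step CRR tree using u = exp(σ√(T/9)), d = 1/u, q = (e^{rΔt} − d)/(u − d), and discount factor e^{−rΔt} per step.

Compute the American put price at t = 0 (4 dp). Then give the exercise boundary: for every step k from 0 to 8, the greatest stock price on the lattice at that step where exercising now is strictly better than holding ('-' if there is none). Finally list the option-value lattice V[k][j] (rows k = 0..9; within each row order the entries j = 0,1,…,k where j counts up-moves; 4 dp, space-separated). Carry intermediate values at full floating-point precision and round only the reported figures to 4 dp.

Δt=0.18889  u=1.14672  d=0.87205  q=0.51150  discount=0.98761
step 9 (expiry): payoffs max(K−S,0) = 59.1946 49.7472 37.3243 20.9886 0.0000 0.0000 0.0000 0.0000 0.0000 0.0000
step 8: (k=8,j=0): S=34.3963, (K−S)⁺=54.7937, hold=53.6887 ⇒ V=54.7937 exercise | (k=8,j=1): S=45.2297, (K−S)⁺=43.9603, hold=42.8553 ⇒ V=43.9603 exercise | (k=8,j=2): S=59.4753, (K−S)⁺=29.7147, hold=28.6097 ⇒ V=29.7147 exercise | (k=8,j=3): S=78.2077, (K−S)⁺=10.9823, hold=10.1259 ⇒ V=10.9823 exercise | (k=8,j=4): S=102.8400, (K−S)⁺=0.0000, hold=0.0000 ⇒ V=0.0000 continue | (k=8,j=5): S=135.2305, (K−S)⁺=0.0000, hold=0.0000 ⇒ V=0.0000 continue | (k=8,j=6): S=177.8228, (K−S)⁺=0.0000, hold=0.0000 ⇒ V=0.0000 continue | (k=8,j=7): S=233.8299, (K−S)⁺=0.0000, hold=0.0000 ⇒ V=0.0000 continue | (k=8,j=8): S=307.4770, (K−S)⁺=0.0000, hold=0.0000 ⇒ V=0.0000 continue  boundary S*=78.2077
step 7: (k=7,j=0): S=39.4428, (K−S)⁺=49.7472, hold=48.6422 ⇒ V=49.7472 exercise | (k=7,j=1): S=51.8657, (K−S)⁺=37.3243, hold=36.2193 ⇒ V=37.3243 exercise | (k=7,j=2): S=68.2014, (K−S)⁺=20.9886, hold=19.8836 ⇒ V=20.9886 exercise | (k=7,j=3): S=89.6821, (K−S)⁺=0.0000, hold=5.2984 ⇒ V=5.2984 continue | (k=7,j=4): S=117.9284, (K−S)⁺=0.0000, hold=0.0000 ⇒ V=0.0000 continue | (k=7,j=5): S=155.0712, (K−S)⁺=0.0000, hold=0.0000 ⇒ V=0.0000 continue | (k=7,j=6): S=203.9124, (K−S)⁺=0.0000, hold=0.0000 ⇒ V=0.0000 continue | (k=7,j=7): S=268.1368, (K−S)⁺=0.0000, hold=0.0000 ⇒ V=0.0000 continue  boundary S*=68.2014
step 6: (k=6,j=0): S=45.2297, (K−S)⁺=43.9603, hold=42.8553 ⇒ V=43.9603 exercise | (k=6,j=1): S=59.4753, (K−S)⁺=29.7147, hold=28.6097 ⇒ V=29.7147 exercise | (k=6,j=2): S=78.2077, (K−S)⁺=10.9823, hold=12.8025 ⇒ V=12.8025 continue | (k=6,j=3): S=102.8400, (K−S)⁺=0.0000, hold=2.5562 ⇒ V=2.5562 continue | (k=6,j=4): S=135.2305, (K−S)⁺=0.0000, hold=0.0000 ⇒ V=0.0000 continue | (k=6,j=5): S=177.8228, (K−S)⁺=0.0000, hold=0.0000 ⇒ V=0.0000 continue | (k=6,j=6): S=233.8299, (K−S)⁺=0.0000, hold=0.0000 ⇒ V=0.0000 continue  boundary S*=59.4753
step 5: (k=5,j=0): S=51.8657, (K−S)⁺=37.3243, hold=36.2193 ⇒ V=37.3243 exercise | (k=5,j=1): S=68.2014, (K−S)⁺=20.9886, hold=20.8031 ⇒ V=20.9886 exercise | (k=5,j=2): S=89.6821, (K−S)⁺=0.0000, hold=7.4678 ⇒ V=7.4678 continue | (k=5,j=3): S=117.9284, (K−S)⁺=0.0000, hold=1.2332 ⇒ V=1.2332 continue | (k=5,j=4): S=155.0712, (K−S)⁺=0.0000, hold=0.0000 ⇒ V=0.0000 continue | (k=5,j=5): S=203.9124, (K−S)⁺=0.0000, hold=0.0000 ⇒ V=0.0000 continue  boundary S*=68.2014
step 4: (k=4,j=0): S=59.4753, (K−S)⁺=29.7147, hold=28.6097 ⇒ V=29.7147 exercise | (k=4,j=1): S=78.2077, (K−S)⁺=10.9823, hold=13.8984 ⇒ V=13.8984 continue | (k=4,j=2): S=102.8400, (K−S)⁺=0.0000, hold=4.2258 ⇒ V=4.2258 continue | (k=4,j=3): S=135.2305, (K−S)⁺=0.0000, hold=0.5950 ⇒ V=0.5950 continue | (k=4,j=4): S=177.8228, (K−S)⁺=0.0000, hold=0.0000 ⇒ V=0.0000 continue  boundary S*=59.4753
step 3: (k=3,j=0): S=68.2014, (K−S)⁺=20.9886, hold=21.3567 ⇒ V=21.3567 continue | (k=3,j=1): S=89.6821, (K−S)⁺=0.0000, hold=8.8400 ⇒ V=8.8400 continue | (k=3,j=2): S=117.9284, (K−S)⁺=0.0000, hold=2.3393 ⇒ V=2.3393 continue | (k=3,j=3): S=155.0712, (K−S)⁺=0.0000, hold=0.2870 ⇒ V=0.2870 continue  boundary S*=-
step 2: (k=2,j=0): S=78.2077, (K−S)⁺=10.9823, hold=14.7691 ⇒ V=14.7691 continue | (k=2,j=1): S=102.8400, (K−S)⁺=0.0000, hold=5.4465 ⇒ V=5.4465 continue | (k=2,j=2): S=135.2305, (K−S)⁺=0.0000, hold=1.2736 ⇒ V=1.2736 continue  boundary S*=-
step 1: (k=1,j=0): S=89.6821, (K−S)⁺=0.0000, hold=9.8767 ⇒ V=9.8767 continue | (k=1,j=1): S=117.9284, (K−S)⁺=0.0000, hold=3.2710 ⇒ V=3.2710 continue  boundary S*=-
step 0: (k=0,j=0): S=102.8400, (K−S)⁺=0.0000, hold=6.4174 ⇒ V=6.4174 continue  boundary S*=-

price = 6.4174
boundary = - - - - 59.4753 68.2014 59.4753 68.2014 78.2077
tree:
6.4174
9.8767 3.2710
14.7691 5.4465 1.2736
21.3567 8.8400 2.3393 0.2870
29.7147 13.8984 4.2258 0.5950 0.0000
37.3243 20.9886 7.4678 1.2332 0.0000 0.0000
43.9603 29.7147 12.8025 2.5562 0.0000 0.0000 0.0000
49.7472 37.3243 20.9886 5.2984 0.0000 0.0000 0.0000 0.0000
54.7937 43.9603 29.7147 10.9823 0.0000 0.0000 0.0000 0.0000 0.0000
59.1946 49.7472 37.3243 20.9886 0.0000 0.0000 0.0000 0.0000 0.0000 0.0000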